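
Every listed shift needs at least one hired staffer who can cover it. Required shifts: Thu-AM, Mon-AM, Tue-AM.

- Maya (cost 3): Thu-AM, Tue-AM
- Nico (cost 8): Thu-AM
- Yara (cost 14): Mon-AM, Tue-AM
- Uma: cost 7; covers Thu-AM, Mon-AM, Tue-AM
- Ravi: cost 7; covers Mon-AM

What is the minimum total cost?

The greedy cost-per-new-shift heuristic would pick Maya and Uma for 10, but a cheaper cover exists.
Uma alone covers Thu-AM, Mon-AM, Tue-AM — every shift.
Total cost: 7.
No cover costs less than 7.

7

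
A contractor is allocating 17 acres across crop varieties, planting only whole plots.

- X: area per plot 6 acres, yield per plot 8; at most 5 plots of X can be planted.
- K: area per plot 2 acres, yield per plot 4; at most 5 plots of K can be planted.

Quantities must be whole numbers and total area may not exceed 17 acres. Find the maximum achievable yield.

28

K has the best ratio (4/2); taking only K gives at most 5×4 = 20 (stopped by the supply cap of 5).
Mixing does better — 1×X and 5×K: area 16 ≤ 17, yield 1·8 + 5·4 = 28.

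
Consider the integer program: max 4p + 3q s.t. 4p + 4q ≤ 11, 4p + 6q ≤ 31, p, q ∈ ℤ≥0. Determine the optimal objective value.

(p,q)=(2,0): 4·2+4·0=8≤11, 4·2+6·0=8≤31, objective 8.
(p,q)=(1,1): 4·1+4·1=8≤11, 4·1+6·1=10≤31, objective 7.
(p,q)=(1,0): 4·1+4·0=4≤11, 4·1+6·0=4≤31, objective 4.
No feasible integer point exceeds 8.

8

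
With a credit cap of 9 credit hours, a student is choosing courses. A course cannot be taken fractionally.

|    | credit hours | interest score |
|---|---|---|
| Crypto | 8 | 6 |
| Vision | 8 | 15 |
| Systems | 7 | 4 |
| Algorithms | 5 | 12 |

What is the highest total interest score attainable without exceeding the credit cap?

15

Allowing fractional choices, the relaxed optimum would be about 19.5, but courses are indivisible.
Algorithms: credit hours 5 ≤ 9, interest score 12.
Vision: credit hours 8 ≤ 9, interest score 15.
Best is Vision with total interest score 15.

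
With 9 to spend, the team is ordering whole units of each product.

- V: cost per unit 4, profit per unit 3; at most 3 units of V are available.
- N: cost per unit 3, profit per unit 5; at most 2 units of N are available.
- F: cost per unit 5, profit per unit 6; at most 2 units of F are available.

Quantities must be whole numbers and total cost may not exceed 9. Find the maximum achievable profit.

Take 1×N and 1×F: cost 8 ≤ 9, profit 1·5 + 1·6 = 11.
No other integer combination yields more.

11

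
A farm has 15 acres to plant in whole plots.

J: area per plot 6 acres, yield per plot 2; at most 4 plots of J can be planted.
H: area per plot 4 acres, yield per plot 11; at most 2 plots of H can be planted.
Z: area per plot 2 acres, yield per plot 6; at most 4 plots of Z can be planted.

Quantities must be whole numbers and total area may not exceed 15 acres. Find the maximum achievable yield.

40

Z has the best ratio (6/2); taking only Z gives at most 4×6 = 24 (stopped by the supply cap of 4).
Mixing does better — 2×H and 3×Z: area 14 ≤ 15, yield 2·11 + 3·6 = 40.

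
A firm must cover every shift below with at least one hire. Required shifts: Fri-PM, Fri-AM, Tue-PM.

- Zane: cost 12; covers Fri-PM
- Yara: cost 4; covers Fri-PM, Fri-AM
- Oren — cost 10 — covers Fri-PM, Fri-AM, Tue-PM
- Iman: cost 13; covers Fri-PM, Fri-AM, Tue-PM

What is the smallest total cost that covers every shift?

10

The greedy cost-per-new-shift heuristic would pick Yara and Oren for 14, but a cheaper cover exists.
Oren alone covers Fri-PM, Fri-AM, Tue-PM — every shift.
Total cost: 10.
No cover costs less than 10.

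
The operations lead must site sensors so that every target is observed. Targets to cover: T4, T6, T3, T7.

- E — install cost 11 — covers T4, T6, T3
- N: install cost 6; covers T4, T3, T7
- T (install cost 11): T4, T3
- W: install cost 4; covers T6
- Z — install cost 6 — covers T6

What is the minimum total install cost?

10

Choose N and W: together they cover T4, T6, T3, T7 — every target.
Total install cost: 6 + 4 = 10.
No cover costs less than 10.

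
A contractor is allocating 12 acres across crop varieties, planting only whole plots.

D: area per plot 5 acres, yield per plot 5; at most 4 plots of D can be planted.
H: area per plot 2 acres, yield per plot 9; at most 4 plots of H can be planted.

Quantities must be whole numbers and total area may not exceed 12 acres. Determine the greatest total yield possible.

H has the best ratio (9/2); taking only H gives at most 4×9 = 36 (stopped by the supply cap of 4).
Optimal: 4×H: area 8 ≤ 12, yield 4·9 = 36.

36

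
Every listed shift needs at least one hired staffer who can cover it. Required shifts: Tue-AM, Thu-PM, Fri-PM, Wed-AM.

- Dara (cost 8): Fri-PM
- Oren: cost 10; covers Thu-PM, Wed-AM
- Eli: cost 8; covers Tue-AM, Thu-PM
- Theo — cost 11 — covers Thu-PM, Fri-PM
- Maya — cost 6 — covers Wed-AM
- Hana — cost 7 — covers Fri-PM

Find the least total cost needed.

21

Choose Eli, Maya, and Hana: together they cover Tue-AM, Thu-PM, Fri-PM, Wed-AM — every shift.
Total cost: 8 + 6 + 7 = 21.
No cover costs less than 21.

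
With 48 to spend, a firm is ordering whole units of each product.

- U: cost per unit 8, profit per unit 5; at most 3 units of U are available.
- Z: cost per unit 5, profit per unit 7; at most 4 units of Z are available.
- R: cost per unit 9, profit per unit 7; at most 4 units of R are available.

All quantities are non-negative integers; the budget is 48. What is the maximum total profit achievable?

49

This is a bounded integer knapsack.
Take 4×Z and 3×R: cost 47 ≤ 48, profit 4·7 + 3·7 = 49.
Z has the best ratio (7/5) and is taken to its limit of 4; remaining capacity is filled optimally with the others.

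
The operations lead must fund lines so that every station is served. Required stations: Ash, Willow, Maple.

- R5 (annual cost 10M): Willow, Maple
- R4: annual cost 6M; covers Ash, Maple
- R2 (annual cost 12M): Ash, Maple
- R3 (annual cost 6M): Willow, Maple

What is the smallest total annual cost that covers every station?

12

Choose R4 and R3: together they cover Ash, Willow, Maple — every station.
Total annual cost: 6 + 6 = 12.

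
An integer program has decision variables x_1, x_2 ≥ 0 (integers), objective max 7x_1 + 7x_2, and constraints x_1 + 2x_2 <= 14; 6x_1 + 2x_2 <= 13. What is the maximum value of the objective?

42

(x_1,x_2)=(0,6): 1·0+2·6=12≤14, 6·0+2·6=12≤13, objective 42.
(x_1,x_2)=(0,5): 1·0+2·5=10≤14, 6·0+2·5=10≤13, objective 35.
The best lattice point is (0,6), giving 42.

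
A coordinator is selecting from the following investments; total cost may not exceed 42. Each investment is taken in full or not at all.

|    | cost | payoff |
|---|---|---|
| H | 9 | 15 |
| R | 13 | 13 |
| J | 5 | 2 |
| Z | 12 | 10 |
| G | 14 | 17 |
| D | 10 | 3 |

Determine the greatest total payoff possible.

This is a 0-1 knapsack instance.
Allowing fractional choices, the relaxed optimum would be about 50.0, but investments are indivisible.
H + R + J + G: cost 9 + 13 + 5 + 14 = 41 ≤ 42, payoff 15 + 13 + 2 + 17 = 47.
H + R + G: cost 9 + 13 + 14 = 36 ≤ 42, payoff 15 + 13 + 17 = 45.
Best is H, R, J, and G with total payoff 47.

47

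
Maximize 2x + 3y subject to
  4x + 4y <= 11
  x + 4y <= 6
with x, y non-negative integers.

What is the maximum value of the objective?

(x,y)=(1,1): 4·1+4·1=8≤11, 1·1+4·1=5≤6, objective 5.
(x,y)=(2,0): 4·2+4·0=8≤11, 1·2+4·0=2≤6, objective 4.
The best lattice point is (1,1), giving 5.

5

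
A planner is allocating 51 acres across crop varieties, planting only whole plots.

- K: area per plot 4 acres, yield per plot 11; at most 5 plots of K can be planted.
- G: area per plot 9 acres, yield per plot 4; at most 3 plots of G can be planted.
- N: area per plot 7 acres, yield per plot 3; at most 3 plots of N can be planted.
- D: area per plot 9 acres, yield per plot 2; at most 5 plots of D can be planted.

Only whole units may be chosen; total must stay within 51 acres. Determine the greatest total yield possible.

68

5×K and 3×G: area 47 ≤ 51, yield 5·11 + 3·4 = 67.
5×K, 1×G, and 3×N: area 50 ≤ 51, yield 5·11 + 1·4 + 3·3 = 68.
Best is 68.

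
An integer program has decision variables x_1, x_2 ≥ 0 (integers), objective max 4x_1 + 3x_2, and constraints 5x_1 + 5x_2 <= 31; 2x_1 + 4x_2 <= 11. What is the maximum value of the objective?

(x_1,x_2)=(5,0): 5·5+5·0=25≤31, 2·5+4·0=10≤11, objective 20.
(x_1,x_2)=(4,0): 5·4+5·0=20≤31, 2·4+4·0=8≤11, objective 16.
No feasible integer point exceeds 20.

20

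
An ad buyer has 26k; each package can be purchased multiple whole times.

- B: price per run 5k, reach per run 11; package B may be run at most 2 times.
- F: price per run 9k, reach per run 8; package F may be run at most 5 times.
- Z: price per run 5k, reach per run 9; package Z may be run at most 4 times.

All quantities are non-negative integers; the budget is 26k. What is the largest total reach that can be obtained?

B has the best ratio (11/5); taking only B gives at most 2×11 = 22 (stopped by the supply cap of 2).
Mixing does better — 2×B and 3×Z: price 25 ≤ 26, reach 2·11 + 3·9 = 49.

49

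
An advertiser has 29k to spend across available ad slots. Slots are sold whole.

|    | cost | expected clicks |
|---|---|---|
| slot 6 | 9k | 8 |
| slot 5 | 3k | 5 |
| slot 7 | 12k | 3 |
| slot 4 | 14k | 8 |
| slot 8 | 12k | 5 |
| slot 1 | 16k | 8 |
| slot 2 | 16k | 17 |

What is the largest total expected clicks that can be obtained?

slot 5 + slot 2: cost 3 + 16 = 19 ≤ 29, expected clicks 5 + 17 = 22.
slot 6 + slot 5 + slot 2: cost 9 + 3 + 16 = 28 ≤ 29, expected clicks 8 + 5 + 17 = 30.
slot 6 + slot 2: cost 9 + 16 = 25 ≤ 29, expected clicks 8 + 17 = 25.
Best is slot 6, slot 5, and slot 2 with total expected clicks 30.

30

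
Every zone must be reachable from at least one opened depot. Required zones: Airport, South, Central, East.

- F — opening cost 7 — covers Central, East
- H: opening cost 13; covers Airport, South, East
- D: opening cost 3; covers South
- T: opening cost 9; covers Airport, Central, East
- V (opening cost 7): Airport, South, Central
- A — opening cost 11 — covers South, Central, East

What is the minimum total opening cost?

Choose D and T: together they cover Airport, South, Central, East — every zone.
Total opening cost: 3 + 9 = 12.

12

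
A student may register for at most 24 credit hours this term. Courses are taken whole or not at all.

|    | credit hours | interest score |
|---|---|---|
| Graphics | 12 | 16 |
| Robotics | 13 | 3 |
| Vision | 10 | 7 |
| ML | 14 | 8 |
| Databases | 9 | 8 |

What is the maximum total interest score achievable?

Allowing fractional choices, the relaxed optimum would be about 26.1, but courses are indivisible.
Graphics + Databases: credit hours 12 + 9 = 21 ≤ 24, interest score 16 + 8 = 24.
Graphics + Vision: credit hours 12 + 10 = 22 ≤ 24, interest score 16 + 7 = 23.
Graphics: credit hours 12 ≤ 24, interest score 16.
Best is Graphics and Databases with total interest score 24.

24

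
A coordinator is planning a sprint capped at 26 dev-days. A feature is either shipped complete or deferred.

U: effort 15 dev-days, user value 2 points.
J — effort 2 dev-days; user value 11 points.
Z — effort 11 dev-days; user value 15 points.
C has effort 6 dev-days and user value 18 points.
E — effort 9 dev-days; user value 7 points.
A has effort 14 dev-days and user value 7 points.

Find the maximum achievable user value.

Allowing fractional choices, the relaxed optimum would be about 49.4, but features are indivisible.
Z + C + E: effort 11 + 6 + 9 = 26 ≤ 26, user value 15 + 18 + 7 = 40.
J + C + E: effort 2 + 6 + 9 = 17 ≤ 26, user value 11 + 18 + 7 = 36.
J + Z + C: effort 2 + 11 + 6 = 19 ≤ 26, user value 11 + 15 + 18 = 44.
Best is J, Z, and C with total user value 44.

44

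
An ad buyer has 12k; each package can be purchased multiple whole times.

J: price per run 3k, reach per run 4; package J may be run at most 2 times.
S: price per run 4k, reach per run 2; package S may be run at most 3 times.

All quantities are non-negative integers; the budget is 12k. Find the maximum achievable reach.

J has the best ratio (4/3); taking only J gives at most 2×4 = 8 (stopped by the supply cap of 2).
Mixing does better — 2×J and 1×S: price 10 ≤ 12, reach 2·4 + 1·2 = 10.

10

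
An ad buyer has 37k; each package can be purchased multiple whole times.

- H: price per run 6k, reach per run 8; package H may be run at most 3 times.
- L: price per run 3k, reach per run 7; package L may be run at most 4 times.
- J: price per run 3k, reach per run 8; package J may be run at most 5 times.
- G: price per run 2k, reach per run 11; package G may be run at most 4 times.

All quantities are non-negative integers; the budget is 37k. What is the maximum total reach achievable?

Take 4×L, 5×J, and 4×G: price 35 ≤ 37, reach 4·7 + 5·8 + 4·11 = 112.
G has the best ratio (11/2) and is taken to its limit of 4; remaining capacity is filled optimally with the others.

112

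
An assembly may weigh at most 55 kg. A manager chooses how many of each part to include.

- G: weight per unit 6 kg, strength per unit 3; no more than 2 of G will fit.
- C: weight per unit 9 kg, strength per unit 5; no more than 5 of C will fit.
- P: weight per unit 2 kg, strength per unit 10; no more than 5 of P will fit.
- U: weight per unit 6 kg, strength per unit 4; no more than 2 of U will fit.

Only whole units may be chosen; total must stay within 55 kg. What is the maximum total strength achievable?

P has the best ratio (10/2); taking only P gives at most 5×10 = 50 (stopped by the supply cap of 5).
Mixing does better — 1×G, 3×C, 5×P, and 2×U: weight 55 ≤ 55, strength 1·3 + 3·5 + 5·10 + 2·4 = 76.

76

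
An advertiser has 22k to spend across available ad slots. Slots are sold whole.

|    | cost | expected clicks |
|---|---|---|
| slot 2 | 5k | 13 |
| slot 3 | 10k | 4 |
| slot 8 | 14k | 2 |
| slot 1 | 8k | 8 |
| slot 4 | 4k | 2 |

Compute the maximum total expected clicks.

slot 2 + slot 1: cost 5 + 8 = 13 ≤ 22, expected clicks 13 + 8 = 21.
slot 2 + slot 3 + slot 4: cost 5 + 10 + 4 = 19 ≤ 22, expected clicks 13 + 4 + 2 = 19.
slot 2 + slot 1 + slot 4: cost 5 + 8 + 4 = 17 ≤ 22, expected clicks 13 + 8 + 2 = 23.
Best is slot 2, slot 1, and slot 4 with total expected clicks 23.

23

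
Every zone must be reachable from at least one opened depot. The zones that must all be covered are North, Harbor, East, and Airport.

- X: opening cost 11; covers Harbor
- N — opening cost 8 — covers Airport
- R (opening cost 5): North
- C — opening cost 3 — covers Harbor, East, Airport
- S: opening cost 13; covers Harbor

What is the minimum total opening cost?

Choose R and C: together they cover North, Harbor, East, Airport — every zone.
Total opening cost: 5 + 3 = 8.

8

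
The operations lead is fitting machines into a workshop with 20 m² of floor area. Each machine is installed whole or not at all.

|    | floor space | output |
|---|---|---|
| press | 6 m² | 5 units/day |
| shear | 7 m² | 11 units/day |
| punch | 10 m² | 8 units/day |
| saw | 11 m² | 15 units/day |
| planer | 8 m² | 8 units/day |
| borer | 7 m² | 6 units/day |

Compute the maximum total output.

26

Take shear and saw: floor space 7 + 11 = 18 ≤ 20, output 11 + 15 = 26.
No other feasible combination does better.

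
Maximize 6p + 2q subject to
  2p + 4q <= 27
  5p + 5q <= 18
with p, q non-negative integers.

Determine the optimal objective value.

(p,q)=(3,0) is feasible, giving 18.
(p,q)=(2,1) is feasible, giving 14.
(p,q)=(2,0) is feasible, giving 12.
No feasible integer point exceeds 18.

18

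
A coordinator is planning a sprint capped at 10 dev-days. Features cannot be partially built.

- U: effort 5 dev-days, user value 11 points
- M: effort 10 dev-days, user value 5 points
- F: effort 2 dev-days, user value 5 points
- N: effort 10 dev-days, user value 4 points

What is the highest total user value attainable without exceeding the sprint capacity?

This is a 0-1 knapsack instance.
Take U and F: effort 5 + 2 = 7 ≤ 10, user value 11 + 5 = 16.
No other feasible combination does better.

16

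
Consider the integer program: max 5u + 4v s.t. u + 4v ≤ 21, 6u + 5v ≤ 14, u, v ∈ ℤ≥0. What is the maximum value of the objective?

10

(u,v)=(2,0): 1·2+4·0=2≤21, 6·2+5·0=12≤14, objective 10.
(u,v)=(1,1): 1·1+4·1=5≤21, 6·1+5·1=11≤14, objective 9.
Maximum is 10 at (u,v)=(2,0).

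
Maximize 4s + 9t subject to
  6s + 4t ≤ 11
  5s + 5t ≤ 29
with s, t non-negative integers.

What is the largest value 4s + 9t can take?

18

The continuous relaxation peaks at (0, 2.75) with value 24.75; rounding to a feasible lattice point costs some objective.
(s,t)=(0,2): 6·0+4·2=8≤11, 5·0+5·2=10≤29, objective 18.
(s,t)=(1,1): 6·1+4·1=10≤11, 5·1+5·1=10≤29, objective 13.
(s,t)=(0,1): 6·0+4·1=4≤11, 5·0+5·1=5≤29, objective 9.
The best lattice point is (0,2), giving 18.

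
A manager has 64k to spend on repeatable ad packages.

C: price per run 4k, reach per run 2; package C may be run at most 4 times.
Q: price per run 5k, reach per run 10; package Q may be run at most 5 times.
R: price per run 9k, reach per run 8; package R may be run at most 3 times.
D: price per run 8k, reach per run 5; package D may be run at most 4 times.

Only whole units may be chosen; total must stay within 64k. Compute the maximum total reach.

This is a bounded integer knapsack.
3×C, 5×Q, and 3×R: price 64 ≤ 64, reach 3·2 + 5·10 + 3·8 = 80.
1×C, 5×Q, 3×R, and 1×D: price 64 ≤ 64, reach 1·2 + 5·10 + 3·8 + 1·5 = 81.
Best is 81.

81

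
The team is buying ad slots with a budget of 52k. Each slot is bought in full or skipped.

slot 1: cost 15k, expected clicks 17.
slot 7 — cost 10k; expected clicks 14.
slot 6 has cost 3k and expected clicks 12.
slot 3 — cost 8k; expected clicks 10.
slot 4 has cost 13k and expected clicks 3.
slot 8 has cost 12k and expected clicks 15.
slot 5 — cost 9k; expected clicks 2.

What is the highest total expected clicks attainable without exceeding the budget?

slot 1 + slot 7 + slot 6 + slot 8: cost 15 + 10 + 3 + 12 = 40 ≤ 52, expected clicks 17 + 14 + 12 + 15 = 58.
slot 1 + slot 7 + slot 6 + slot 8 + slot 5: cost 15 + 10 + 3 + 12 + 9 = 49 ≤ 52, expected clicks 17 + 14 + 12 + 15 + 2 = 60.
slot 1 + slot 7 + slot 6 + slot 3 + slot 8: cost 15 + 10 + 3 + 8 + 12 = 48 ≤ 52, expected clicks 17 + 14 + 12 + 10 + 15 = 68.
Best is slot 1, slot 7, slot 6, slot 3, and slot 8 with total expected clicks 68.

68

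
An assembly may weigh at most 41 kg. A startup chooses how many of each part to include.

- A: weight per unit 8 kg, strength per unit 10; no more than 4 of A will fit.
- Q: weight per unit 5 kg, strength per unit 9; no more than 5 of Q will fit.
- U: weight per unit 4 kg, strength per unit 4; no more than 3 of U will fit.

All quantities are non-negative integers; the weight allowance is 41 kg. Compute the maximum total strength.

Q has the best ratio (9/5); taking only Q gives at most 5×9 = 45 (stopped by the supply cap of 5).
Mixing does better — 2×A and 5×Q: weight 41 ≤ 41, strength 2·10 + 5·9 = 65.

65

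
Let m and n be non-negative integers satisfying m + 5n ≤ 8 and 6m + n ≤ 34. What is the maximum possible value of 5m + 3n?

25

Relaxing integrality, the LP optimum is 29.38 at (m,n) = (5.59, 0.483), which is not an integer point.
(m,n)=(5,0): 1·5+5·0=5≤8, 6·5+1·0=30≤34, objective 25.
(m,n)=(4,0): 1·4+5·0=4≤8, 6·4+1·0=24≤34, objective 20.
The best lattice point is (5,0), giving 25.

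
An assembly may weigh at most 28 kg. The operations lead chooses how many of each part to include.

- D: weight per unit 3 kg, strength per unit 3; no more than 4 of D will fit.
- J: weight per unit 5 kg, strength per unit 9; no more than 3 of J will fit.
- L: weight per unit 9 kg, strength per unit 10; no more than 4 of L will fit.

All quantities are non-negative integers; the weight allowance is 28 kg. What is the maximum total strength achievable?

40

This is a bounded integer knapsack.
J has the best ratio (9/5); taking only J gives at most 3×9 = 27 (stopped by the supply cap of 3).
Mixing does better — 1×D, 3×J, and 1×L: weight 27 ≤ 28, strength 1·3 + 3·9 + 1·10 = 40.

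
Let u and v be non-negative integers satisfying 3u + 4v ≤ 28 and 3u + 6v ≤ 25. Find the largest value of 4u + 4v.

The continuous relaxation peaks at (8.33, 0) with value 33.33; rounding to a feasible lattice point costs some objective.
(u,v)=(8,0): 3·8+4·0=24≤28, 3·8+6·0=24≤25, objective 32.
(u,v)=(7,0): 3·7+4·0=21≤28, 3·7+6·0=21≤25, objective 28.
The best lattice point is (8,0), giving 32.

32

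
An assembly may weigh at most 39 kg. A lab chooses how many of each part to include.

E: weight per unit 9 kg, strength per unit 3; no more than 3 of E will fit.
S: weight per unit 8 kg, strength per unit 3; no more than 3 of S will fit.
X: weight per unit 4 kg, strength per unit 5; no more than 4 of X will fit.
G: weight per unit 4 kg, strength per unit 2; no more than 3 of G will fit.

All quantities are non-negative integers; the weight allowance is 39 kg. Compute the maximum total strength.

1×S, 4×X, and 3×G: weight 36 ≤ 39, strength 1·3 + 4·5 + 3·2 = 29.
1×E, 4×X, and 3×G: weight 37 ≤ 39, strength 1·3 + 4·5 + 3·2 = 29.
Best is 29.

29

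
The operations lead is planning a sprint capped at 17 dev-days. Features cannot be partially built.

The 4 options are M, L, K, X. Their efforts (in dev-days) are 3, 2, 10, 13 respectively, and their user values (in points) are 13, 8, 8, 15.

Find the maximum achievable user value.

Allowing fractional choices, the relaxed optimum would be about 34.8, but features are indivisible.
M + L + K: effort 3 + 2 + 10 = 15 ≤ 17, user value 13 + 8 + 8 = 29.
M + X: effort 3 + 13 = 16 ≤ 17, user value 13 + 15 = 28.
L + X: effort 2 + 13 = 15 ≤ 17, user value 8 + 15 = 23.
Best is M, L, and K with total user value 29.

29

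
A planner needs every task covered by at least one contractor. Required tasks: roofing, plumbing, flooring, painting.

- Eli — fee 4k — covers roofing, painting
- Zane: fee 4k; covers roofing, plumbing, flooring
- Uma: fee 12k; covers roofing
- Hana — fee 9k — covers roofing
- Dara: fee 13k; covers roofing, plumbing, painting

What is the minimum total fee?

Choose Eli and Zane: together they cover roofing, plumbing, flooring, painting — every task.
Total fee: 4 + 4 = 8.
No cover costs less than 8.

8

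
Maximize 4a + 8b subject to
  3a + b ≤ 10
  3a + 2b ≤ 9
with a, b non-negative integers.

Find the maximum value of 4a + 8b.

(a,b)=(0,4): 3·0+1·4=4≤10, 3·0+2·4=8≤9, objective 32.
(a,b)=(1,3): 3·1+1·3=6≤10, 3·1+2·3=9≤9, objective 28.
(a,b)=(0,3): 3·0+1·3=3≤10, 3·0+2·3=6≤9, objective 24.
Maximum is 32 at (a,b)=(0,4).

32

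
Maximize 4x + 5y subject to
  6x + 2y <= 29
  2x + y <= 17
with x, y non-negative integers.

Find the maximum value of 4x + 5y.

70

Relaxing integrality, the LP optimum is 72.50 at (x,y) = (0, 14.5), which is not an integer point.
(x,y)=(0,14): 6·0+2·14=28≤29, 2·0+1·14=14≤17, objective 70.
(x,y)=(0,13): 6·0+2·13=26≤29, 2·0+1·13=13≤17, objective 65.
The best lattice point is (0,14), giving 70.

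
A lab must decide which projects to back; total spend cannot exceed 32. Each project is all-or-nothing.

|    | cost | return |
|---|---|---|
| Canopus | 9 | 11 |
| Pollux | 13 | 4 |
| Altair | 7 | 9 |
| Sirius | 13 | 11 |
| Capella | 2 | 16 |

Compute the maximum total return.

This is a 0-1 knapsack instance.
Canopus + Altair + Sirius + Capella: cost 9 + 7 + 13 + 2 = 31 ≤ 32, return 11 + 9 + 11 + 16 = 47.
Canopus + Pollux + Altair + Capella: cost 9 + 13 + 7 + 2 = 31 ≤ 32, return 11 + 4 + 9 + 16 = 40.
Canopus + Sirius + Capella: cost 9 + 13 + 2 = 24 ≤ 32, return 11 + 11 + 16 = 38.
Best is Canopus, Altair, Sirius, and Capella with total return 47.

47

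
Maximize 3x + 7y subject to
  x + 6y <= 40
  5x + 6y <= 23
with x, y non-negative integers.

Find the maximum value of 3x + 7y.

24

(x,y)=(1,3): 1·1+6·3=19≤40, 5·1+6·3=23≤23, objective 24.
(x,y)=(0,3): 1·0+6·3=18≤40, 5·0+6·3=18≤23, objective 21.
(x,y)=(2,2): 1·2+6·2=14≤40, 5·2+6·2=22≤23, objective 20.
No feasible integer point exceeds 24.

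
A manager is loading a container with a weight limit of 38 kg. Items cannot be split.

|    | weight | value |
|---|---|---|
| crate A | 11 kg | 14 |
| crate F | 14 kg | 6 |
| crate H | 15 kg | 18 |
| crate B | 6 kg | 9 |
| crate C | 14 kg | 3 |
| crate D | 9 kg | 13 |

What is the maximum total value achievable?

45

This is a 0-1 knapsack instance.
crate A + crate H + crate B: weight 11 + 15 + 6 = 32 ≤ 38, value 14 + 18 + 9 = 41.
crate A + crate H + crate D: weight 11 + 15 + 9 = 35 ≤ 38, value 14 + 18 + 13 = 45.
crate H + crate B + crate D: weight 15 + 6 + 9 = 30 ≤ 38, value 18 + 9 + 13 = 40.
Best is crate A, crate H, and crate D with total value 45.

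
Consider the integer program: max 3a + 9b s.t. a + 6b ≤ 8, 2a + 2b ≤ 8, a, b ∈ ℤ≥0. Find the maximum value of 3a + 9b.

(a,b)=(2,1): 1·2+6·1=8≤8, 2·2+2·1=6≤8, objective 15.
(a,b)=(4,0): 1·4+6·0=4≤8, 2·4+2·0=8≤8, objective 12.
(a,b)=(1,1): 1·1+6·1=7≤8, 2·1+2·1=4≤8, objective 12.
Maximum is 15 at (a,b)=(2,1).

15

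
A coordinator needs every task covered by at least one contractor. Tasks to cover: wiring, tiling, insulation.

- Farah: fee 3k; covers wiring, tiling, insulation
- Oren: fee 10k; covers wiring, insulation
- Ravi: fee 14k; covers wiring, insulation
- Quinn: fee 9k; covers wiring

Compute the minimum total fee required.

3

Farah alone covers wiring, tiling, insulation — every task.
Total fee: 3.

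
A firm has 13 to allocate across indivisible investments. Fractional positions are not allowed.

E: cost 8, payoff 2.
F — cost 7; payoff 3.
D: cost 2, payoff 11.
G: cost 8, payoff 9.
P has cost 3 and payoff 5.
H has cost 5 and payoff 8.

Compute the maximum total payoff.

Take D, G, and P: cost 2 + 8 + 3 = 13 ≤ 13, payoff 11 + 9 + 5 = 25.
No other feasible combination does better.

25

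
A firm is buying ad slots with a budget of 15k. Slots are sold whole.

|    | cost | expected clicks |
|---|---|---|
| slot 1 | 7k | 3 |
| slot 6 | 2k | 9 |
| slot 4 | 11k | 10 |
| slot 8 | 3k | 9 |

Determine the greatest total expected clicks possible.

This is an integer program with binary decision variables.
Take slot 1, slot 6, and slot 8: cost 7 + 2 + 3 = 12 ≤ 15, expected clicks 3 + 9 + 9 = 21.
No other feasible combination does better.

21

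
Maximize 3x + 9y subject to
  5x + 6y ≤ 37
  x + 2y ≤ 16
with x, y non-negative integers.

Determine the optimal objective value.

The continuous relaxation peaks at (0, 6.17) with value 55.50; rounding to a feasible lattice point costs some objective.
(x,y)=(0,6): 5·0+6·6=36≤37, 1·0+2·6=12≤16, objective 54.
(x,y)=(1,5): 5·1+6·5=35≤37, 1·1+2·5=11≤16, objective 48.
(x,y)=(0,5): 5·0+6·5=30≤37, 1·0+2·5=10≤16, objective 45.
No feasible integer point exceeds 54.

54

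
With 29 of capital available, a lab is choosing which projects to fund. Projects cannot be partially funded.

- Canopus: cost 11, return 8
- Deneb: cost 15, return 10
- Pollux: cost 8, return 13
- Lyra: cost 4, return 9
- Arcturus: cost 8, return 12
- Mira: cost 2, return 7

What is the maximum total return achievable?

41

Allowing fractional choices, the relaxed optimum would be about 46.1, but projects are indivisible.
Deneb + Pollux + Lyra + Mira: cost 15 + 8 + 4 + 2 = 29 ≤ 29, return 10 + 13 + 9 + 7 = 39.
Pollux + Lyra + Arcturus + Mira: cost 8 + 4 + 8 + 2 = 22 ≤ 29, return 13 + 9 + 12 + 7 = 41.
Canopus + Pollux + Arcturus + Mira: cost 11 + 8 + 8 + 2 = 29 ≤ 29, return 8 + 13 + 12 + 7 = 40.
Best is Pollux, Lyra, Arcturus, and Mira with total return 41.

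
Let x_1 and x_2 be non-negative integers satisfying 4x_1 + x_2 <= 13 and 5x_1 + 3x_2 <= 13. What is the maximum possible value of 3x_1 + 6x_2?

24

(x_1,x_2)=(0,4): 4·0+1·4=4≤13, 5·0+3·4=12≤13, objective 24.
(x_1,x_2)=(0,3): 4·0+1·3=3≤13, 5·0+3·3=9≤13, objective 18.
No feasible integer point exceeds 24.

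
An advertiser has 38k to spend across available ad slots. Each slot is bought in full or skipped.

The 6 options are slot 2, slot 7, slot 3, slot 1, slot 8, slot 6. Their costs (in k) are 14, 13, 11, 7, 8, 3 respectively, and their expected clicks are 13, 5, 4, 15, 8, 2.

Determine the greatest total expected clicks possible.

38

Allowing fractional choices, the relaxed optimum would be about 40.3, but ad slots are indivisible.
slot 2 + slot 1 + slot 8 + slot 6: cost 14 + 7 + 8 + 3 = 32 ≤ 38, expected clicks 13 + 15 + 8 + 2 = 38.
slot 2 + slot 7 + slot 1 + slot 6: cost 14 + 13 + 7 + 3 = 37 ≤ 38, expected clicks 13 + 5 + 15 + 2 = 35.
slot 2 + slot 1 + slot 8: cost 14 + 7 + 8 = 29 ≤ 38, expected clicks 13 + 15 + 8 = 36.
Best is slot 2, slot 1, slot 8, and slot 6 with total expected clicks 38.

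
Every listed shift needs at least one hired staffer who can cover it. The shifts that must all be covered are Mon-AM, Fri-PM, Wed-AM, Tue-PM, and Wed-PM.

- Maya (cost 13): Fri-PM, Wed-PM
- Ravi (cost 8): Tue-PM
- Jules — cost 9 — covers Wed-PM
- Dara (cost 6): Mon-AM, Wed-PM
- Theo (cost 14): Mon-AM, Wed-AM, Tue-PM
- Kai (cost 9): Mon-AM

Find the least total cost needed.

27

Choose Maya and Theo: together they cover Mon-AM, Fri-PM, Wed-AM, Tue-PM, Wed-PM — every shift.
Total cost: 13 + 14 = 27.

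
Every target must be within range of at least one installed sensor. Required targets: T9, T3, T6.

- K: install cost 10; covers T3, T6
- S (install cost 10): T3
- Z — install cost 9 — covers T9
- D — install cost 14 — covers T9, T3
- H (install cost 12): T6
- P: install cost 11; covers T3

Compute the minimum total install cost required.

19

Choose K and Z: together they cover T9, T3, T6 — every target.
Total install cost: 10 + 9 = 19.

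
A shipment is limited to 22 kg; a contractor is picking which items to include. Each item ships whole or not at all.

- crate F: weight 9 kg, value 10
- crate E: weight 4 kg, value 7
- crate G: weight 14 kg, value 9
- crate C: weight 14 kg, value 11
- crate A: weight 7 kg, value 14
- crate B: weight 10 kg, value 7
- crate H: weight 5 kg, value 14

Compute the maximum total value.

crate A + crate B + crate H: weight 7 + 10 + 5 = 22 ≤ 22, value 14 + 7 + 14 = 35.
crate E + crate A + crate H: weight 4 + 7 + 5 = 16 ≤ 22, value 7 + 14 + 14 = 35.
crate F + crate A + crate H: weight 9 + 7 + 5 = 21 ≤ 22, value 10 + 14 + 14 = 38.
Best is crate F, crate A, and crate H with total value 38.

38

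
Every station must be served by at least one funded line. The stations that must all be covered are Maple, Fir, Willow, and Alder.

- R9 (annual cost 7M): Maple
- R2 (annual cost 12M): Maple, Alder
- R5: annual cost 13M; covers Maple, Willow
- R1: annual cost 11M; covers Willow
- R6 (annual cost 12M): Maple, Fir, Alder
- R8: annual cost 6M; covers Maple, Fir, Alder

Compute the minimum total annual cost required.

Choose R1 and R8: together they cover Maple, Fir, Willow, Alder — every station.
Total annual cost: 11 + 6 = 17.
No cover costs less than 17.

17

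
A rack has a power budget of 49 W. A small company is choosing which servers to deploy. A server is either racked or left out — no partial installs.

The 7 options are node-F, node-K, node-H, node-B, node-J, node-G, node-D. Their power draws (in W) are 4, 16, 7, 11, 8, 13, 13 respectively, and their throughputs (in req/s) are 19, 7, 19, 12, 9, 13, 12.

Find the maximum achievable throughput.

75

node-F + node-H + node-B + node-G + node-D: power draw 4 + 7 + 11 + 13 + 13 = 48 ≤ 49, throughput 19 + 19 + 12 + 13 + 12 = 75.
node-F + node-H + node-B + node-J + node-G: power draw 4 + 7 + 11 + 8 + 13 = 43 ≤ 49, throughput 19 + 19 + 12 + 9 + 13 = 72.
node-F + node-H + node-J + node-G + node-D: power draw 4 + 7 + 8 + 13 + 13 = 45 ≤ 49, throughput 19 + 19 + 9 + 13 + 12 = 72.
Best is node-F, node-H, node-B, node-G, and node-D with total throughput 75.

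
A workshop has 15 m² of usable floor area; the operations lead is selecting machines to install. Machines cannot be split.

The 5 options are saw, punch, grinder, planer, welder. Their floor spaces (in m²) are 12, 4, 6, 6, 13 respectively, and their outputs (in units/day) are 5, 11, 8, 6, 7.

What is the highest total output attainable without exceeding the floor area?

19

punch + grinder: floor space 4 + 6 = 10 ≤ 15, output 11 + 8 = 19.
grinder + planer: floor space 6 + 6 = 12 ≤ 15, output 8 + 6 = 14.
punch + planer: floor space 4 + 6 = 10 ≤ 15, output 11 + 6 = 17.
Best is punch and grinder with total output 19.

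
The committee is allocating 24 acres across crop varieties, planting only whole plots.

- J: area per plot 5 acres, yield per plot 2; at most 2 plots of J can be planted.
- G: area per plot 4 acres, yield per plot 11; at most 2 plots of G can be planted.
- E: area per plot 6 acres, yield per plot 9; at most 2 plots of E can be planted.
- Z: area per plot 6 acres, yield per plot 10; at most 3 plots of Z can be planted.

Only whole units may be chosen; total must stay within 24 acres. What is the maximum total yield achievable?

This is a bounded integer knapsack.
G has the best ratio (11/4); taking only G gives at most 2×11 = 22 (stopped by the supply cap of 2).
Mixing does better — 2×G and 2×Z: area 20 ≤ 24, yield 2·11 + 2·10 = 42.

42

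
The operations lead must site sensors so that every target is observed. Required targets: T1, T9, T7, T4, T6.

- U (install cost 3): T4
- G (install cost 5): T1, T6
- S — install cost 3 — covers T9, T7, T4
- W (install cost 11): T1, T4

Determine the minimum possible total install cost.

8

This is a weighted set-cover instance.
Choose G and S: together they cover T1, T9, T7, T4, T6 — every target.
Total install cost: 5 + 3 = 8.
No cover costs less than 8.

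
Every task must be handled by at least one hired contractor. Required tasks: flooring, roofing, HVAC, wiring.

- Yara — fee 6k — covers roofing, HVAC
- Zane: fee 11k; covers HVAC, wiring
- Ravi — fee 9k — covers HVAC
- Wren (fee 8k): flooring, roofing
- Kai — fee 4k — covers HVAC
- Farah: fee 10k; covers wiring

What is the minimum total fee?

Choose Zane and Wren: together they cover flooring, roofing, HVAC, wiring — every task.
Total fee: 11 + 8 = 19.

19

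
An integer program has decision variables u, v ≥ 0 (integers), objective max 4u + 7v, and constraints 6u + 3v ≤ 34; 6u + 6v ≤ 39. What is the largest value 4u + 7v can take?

(u,v)=(0,6): 6·0+3·6=18≤34, 6·0+6·6=36≤39, objective 42.
(u,v)=(1,5): 6·1+3·5=21≤34, 6·1+6·5=36≤39, objective 39.
(u,v)=(0,5): 6·0+3·5=15≤34, 6·0+6·5=30≤39, objective 35.
Maximum is 42 at (u,v)=(0,6).

42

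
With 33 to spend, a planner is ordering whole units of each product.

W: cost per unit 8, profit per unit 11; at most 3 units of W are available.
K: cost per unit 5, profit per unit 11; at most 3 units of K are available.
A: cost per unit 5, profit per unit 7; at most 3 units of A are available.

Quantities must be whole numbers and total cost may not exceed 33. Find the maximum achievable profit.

This is a bounded integer knapsack.
Take 1×W, 3×K, and 2×A: cost 33 ≤ 33, profit 1·11 + 3·11 + 2·7 = 58.
K has the best ratio (11/5) and is taken to its limit of 3; remaining capacity is filled optimally with the others.

58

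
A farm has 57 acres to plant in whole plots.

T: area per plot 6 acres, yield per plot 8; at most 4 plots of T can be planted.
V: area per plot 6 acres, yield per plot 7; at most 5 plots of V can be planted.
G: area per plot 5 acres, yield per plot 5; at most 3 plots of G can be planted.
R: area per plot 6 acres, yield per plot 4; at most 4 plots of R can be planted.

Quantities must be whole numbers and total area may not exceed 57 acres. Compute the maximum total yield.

68

This is a bounded integer knapsack.
Take 4×T, 3×V, and 3×G: area 57 ≤ 57, yield 4·8 + 3·7 + 3·5 = 68.
T has the best ratio (8/6) and is taken to its limit of 4; remaining capacity is filled optimally with the others.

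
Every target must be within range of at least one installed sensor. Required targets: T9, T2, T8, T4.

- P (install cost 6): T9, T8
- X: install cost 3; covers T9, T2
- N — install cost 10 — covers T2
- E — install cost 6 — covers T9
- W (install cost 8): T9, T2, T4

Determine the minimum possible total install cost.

Choose P and W: together they cover T9, T2, T8, T4 — every target.
Total install cost: 6 + 8 = 14.

14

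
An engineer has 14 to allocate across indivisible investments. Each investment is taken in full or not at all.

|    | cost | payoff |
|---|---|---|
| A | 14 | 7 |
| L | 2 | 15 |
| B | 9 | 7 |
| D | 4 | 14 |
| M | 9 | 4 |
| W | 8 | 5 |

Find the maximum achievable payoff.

34

Allowing fractional choices, the relaxed optimum would be about 35.2, but investments are indivisible.
L + D + W: cost 2 + 4 + 8 = 14 ≤ 14, payoff 15 + 14 + 5 = 34.
L + D: cost 2 + 4 = 6 ≤ 14, payoff 15 + 14 = 29.
L + B: cost 2 + 9 = 11 ≤ 14, payoff 15 + 7 = 22.
Best is L, D, and W with total payoff 34.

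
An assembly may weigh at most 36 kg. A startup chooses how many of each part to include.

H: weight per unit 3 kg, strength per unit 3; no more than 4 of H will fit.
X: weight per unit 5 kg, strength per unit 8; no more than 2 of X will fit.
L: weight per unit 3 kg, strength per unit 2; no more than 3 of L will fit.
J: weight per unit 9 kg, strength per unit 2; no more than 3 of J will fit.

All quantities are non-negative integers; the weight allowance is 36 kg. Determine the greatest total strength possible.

Take 4×H, 2×X, and 3×L: weight 31 ≤ 36, strength 4·3 + 2·8 + 3·2 = 34.
X has the best ratio (8/5) and is taken to its limit of 2; remaining capacity is filled optimally with the others.

34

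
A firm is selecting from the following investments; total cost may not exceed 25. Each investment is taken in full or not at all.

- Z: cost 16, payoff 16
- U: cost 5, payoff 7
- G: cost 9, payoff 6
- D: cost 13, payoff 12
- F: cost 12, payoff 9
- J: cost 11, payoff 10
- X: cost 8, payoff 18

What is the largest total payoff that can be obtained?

Allowing fractional choices, the relaxed optimum would be about 37.0, but investments are indivisible.
Z + X: cost 16 + 8 = 24 ≤ 25, payoff 16 + 18 = 34.
U + F + X: cost 5 + 12 + 8 = 25 ≤ 25, payoff 7 + 9 + 18 = 34.
U + J + X: cost 5 + 11 + 8 = 24 ≤ 25, payoff 7 + 10 + 18 = 35.
Best is U, J, and X with total payoff 35.

35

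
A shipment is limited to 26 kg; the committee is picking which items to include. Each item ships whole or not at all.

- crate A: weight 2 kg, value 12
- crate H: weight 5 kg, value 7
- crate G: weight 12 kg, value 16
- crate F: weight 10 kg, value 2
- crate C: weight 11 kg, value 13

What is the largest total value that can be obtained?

41

This is a 0-1 knapsack instance.
Take crate A, crate G, and crate C: weight 2 + 12 + 11 = 25 ≤ 26, value 12 + 16 + 13 = 41.
No other feasible combination does better.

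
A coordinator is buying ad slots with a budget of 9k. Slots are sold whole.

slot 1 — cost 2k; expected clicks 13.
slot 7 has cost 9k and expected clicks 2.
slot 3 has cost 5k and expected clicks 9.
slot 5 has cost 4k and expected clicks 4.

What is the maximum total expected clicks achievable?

22

This is a 0-1 knapsack instance.
Allowing fractional choices, the relaxed optimum would be about 24.0, but ad slots are indivisible.
slot 1 + slot 3: cost 2 + 5 = 7 ≤ 9, expected clicks 13 + 9 = 22.
slot 1 + slot 5: cost 2 + 4 = 6 ≤ 9, expected clicks 13 + 4 = 17.
Best is slot 1 and slot 3 with total expected clicks 22.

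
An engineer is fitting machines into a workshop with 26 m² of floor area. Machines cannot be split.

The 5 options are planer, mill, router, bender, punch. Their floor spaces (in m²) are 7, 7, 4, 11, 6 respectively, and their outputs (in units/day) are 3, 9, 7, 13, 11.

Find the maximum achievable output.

mill + bender + punch: floor space 7 + 11 + 6 = 24 ≤ 26, output 9 + 13 + 11 = 33.
router + bender + punch: floor space 4 + 11 + 6 = 21 ≤ 26, output 7 + 13 + 11 = 31.
Best is mill, bender, and punch with total output 33.

33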